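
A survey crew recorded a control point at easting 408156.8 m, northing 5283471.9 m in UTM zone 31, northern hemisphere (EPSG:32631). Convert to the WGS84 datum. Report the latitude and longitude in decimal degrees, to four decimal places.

lat 47.6981°, lon 1.7759°

Zone 31N: λ₀ = 3°, k₀ = 0.9996, false easting 500000 m.
Meridian distance M = (N − FN)/k₀ = 5285586.1 m.
Inverse transverse Mercator on WGS84 gives φ = 47.69810036°, λ = 1.77589970°.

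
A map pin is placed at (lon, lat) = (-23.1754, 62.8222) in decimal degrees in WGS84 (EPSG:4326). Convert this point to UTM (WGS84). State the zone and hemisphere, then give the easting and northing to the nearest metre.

Longitude -23.1754° lies in the 6° band [-24°, -18°), giving zone 27; latitude is north of the equator, so 27N.
Zone 27 central meridian λ₀ = 6×27 − 183 = -21°; Δλ = -2.1754°.
Transverse Mercator on WGS84 with k₀ = 0.9996 gives E = 389156.326 m, N = 6967651.757 m.

Zone 27N: E 389156 m, N 6967652 m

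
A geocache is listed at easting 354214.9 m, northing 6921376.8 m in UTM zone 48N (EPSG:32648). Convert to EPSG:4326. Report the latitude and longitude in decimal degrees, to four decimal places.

Zone 48N: λ₀ = 105°, k₀ = 0.9996, false easting 500000 m.
Meridian distance M = (N − FN)/k₀ = 6924146.5 m.
Inverse transverse Mercator on WGS84 gives φ = 62.39510012°, λ = 102.17939938°.

lat 62.3951°, lon 102.1794°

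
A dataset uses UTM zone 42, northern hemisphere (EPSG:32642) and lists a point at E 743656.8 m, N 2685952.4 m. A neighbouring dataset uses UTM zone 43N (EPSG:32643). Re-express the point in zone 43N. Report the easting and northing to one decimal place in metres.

UTM 42N → geographic: φ = 24.26760002°, λ = 71.40009980°.
UTM 43N (λ₀ = 75°) forward: E = 134451.043 m, N = 2688578.096 m.

E 134451.0 m, N 2688578.1 m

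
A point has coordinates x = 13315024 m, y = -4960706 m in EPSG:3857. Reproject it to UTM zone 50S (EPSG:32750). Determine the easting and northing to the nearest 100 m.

Web Mercator inverse (R = 6378137 m) → φ = -40.64899804°, λ = 119.61089568°.
UTM 50S forward: E = 720752.760 m, N = 5496928.596 m.

E 720800 m, N 5496900 m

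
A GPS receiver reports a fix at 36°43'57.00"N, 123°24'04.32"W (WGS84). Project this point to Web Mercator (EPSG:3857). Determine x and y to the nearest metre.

Web Mercator is spherical with R = a = 6378137 m.
x = R·λ = 6378137 × -2.153757241 = -13736958.747 m.
y = R·ln tan(π/4 + φ/2) = 6378137 × 0.690152318 = 4401886.038 m.

x -13736959 m, y 4401886 m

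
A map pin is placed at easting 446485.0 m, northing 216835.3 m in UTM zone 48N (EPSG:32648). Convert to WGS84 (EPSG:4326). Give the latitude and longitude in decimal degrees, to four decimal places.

Zone 48N: λ₀ = 105°, k₀ = 0.9996, false easting 500000 m.
Meridian distance M = (N − FN)/k₀ = 216922.1 m.
Inverse transverse Mercator on WGS84 gives φ = 1.96169969°, λ = 104.51879975°.

lat 1.9617°, lon 104.5188°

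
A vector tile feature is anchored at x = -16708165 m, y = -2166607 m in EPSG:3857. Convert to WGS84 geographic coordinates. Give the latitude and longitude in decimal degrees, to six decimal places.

R = 6378137 m. λ = x/R = -150.09199989°.
φ = 2·arctan(exp(y/R)) − 90° = 2·arctan(0.71199) − 90° = -19.09910156°.

lat -19.099102°, lon -150.092000°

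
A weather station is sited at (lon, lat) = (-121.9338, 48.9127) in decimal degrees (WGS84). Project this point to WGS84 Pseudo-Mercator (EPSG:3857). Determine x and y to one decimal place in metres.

x -13573608.5 m, y 6260061.4 m

Web Mercator is spherical with R = a = 6378137 m.
x = R·λ = 6378137 × -2.128146279 = -13573608.526 m.
y = R·ln tan(π/4 + φ/2) = 6378137 × 0.981487442 = 6260061.372 m.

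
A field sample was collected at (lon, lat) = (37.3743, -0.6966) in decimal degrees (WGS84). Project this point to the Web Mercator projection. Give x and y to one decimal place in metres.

Web Mercator is spherical with R = a = 6378137 m.
x = R·λ = 6378137 × 0.652304591 = 4160488.045 m.
y = R·ln tan(π/4 + φ/2) = 6378137 × -0.012158263 = -77547.068 m.

x 4160488.0 m, y -77547.1 m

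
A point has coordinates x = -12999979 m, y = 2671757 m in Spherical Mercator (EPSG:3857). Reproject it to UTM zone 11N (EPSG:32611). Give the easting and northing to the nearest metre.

Web Mercator inverse (R = 6378137 m) → φ = 23.32819650°, λ = -116.78079829°.
UTM 11N forward: E = 522409.486 m, N = 2579868.752 m.

E 522409 m, N 2579869 m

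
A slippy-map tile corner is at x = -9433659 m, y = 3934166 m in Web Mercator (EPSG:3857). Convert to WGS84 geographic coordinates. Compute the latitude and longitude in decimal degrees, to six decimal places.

R = 6378137 m. λ = x/R = -84.74400065°.
φ = 2·arctan(exp(y/R)) − 90° = 2·arctan(1.85303) − 90° = 33.29229640°.

lat 33.292296°, lon -84.744001°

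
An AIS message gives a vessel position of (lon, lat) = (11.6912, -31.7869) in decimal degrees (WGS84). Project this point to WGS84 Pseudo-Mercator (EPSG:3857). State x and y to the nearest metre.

x 1301458 m, y -3735370 m

Web Mercator is spherical with R = a = 6378137 m.
x = R·λ = 6378137 × 0.204049934 = 1301458.431 m.
y = R·ln tan(π/4 + φ/2) = 6378137 × -0.585652257 = -3735370.331 m.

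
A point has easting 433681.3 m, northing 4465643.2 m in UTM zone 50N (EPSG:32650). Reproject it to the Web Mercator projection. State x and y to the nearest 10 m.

x 12937460 m, y 4915280 m

Unproject from UTM 50N (λ₀ = 117°) → φ = 40.33869980°, λ = 116.21920033°.
Web Mercator (R = 6378137 m): x = 12937462.202 m, y = 4915283.975 m.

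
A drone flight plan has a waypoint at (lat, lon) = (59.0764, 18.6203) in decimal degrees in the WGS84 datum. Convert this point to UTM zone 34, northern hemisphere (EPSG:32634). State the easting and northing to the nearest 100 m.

E 363600 m, N 6551000 m

Zone 34 central meridian λ₀ = 6×34 − 183 = 21°; Δλ = -2.3797°.
Transverse Mercator on WGS84 with k₀ = 0.9996 gives E = 363602.224 m, N = 6550989.695 m.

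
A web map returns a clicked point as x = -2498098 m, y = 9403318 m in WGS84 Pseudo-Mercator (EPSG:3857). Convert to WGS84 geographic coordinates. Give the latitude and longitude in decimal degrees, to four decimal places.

R = 6378137 m. λ = x/R = -22.44079615°.
φ = 2·arctan(exp(y/R)) − 90° = 2·arctan(4.36800) − 90° = 64.21009831°.

lat 64.2101°, lon -22.4408°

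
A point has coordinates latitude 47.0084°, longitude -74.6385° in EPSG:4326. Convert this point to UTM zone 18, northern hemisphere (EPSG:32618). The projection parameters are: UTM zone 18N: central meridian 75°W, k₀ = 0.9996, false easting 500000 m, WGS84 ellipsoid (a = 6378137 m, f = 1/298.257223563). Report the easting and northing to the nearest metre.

Zone 18 central meridian λ₀ = 6×18 − 183 = -75°; Δλ = +0.3615°.
Transverse Mercator on WGS84 with k₀ = 0.9996 gives E = 527478.926 m, N = 5206160.981 m.

E 527479 m, N 5206161 m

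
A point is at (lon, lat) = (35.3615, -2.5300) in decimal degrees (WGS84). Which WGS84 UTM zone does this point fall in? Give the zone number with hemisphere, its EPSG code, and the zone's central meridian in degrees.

Zone 36S (EPSG:32736), central meridian 33°

UTM zone = ⌊(λ + 180)/6⌋ + 1; 35.3615° ∈ [30°, 36°) → zone 36.
Hemisphere: S (φ < 0).
Central meridian λ₀ = 6×36 − 183 = 33°.
EPSG code: 32736.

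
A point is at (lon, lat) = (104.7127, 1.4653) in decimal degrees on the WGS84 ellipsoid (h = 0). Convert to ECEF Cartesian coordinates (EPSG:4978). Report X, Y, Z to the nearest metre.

X -1619344 m, Y 6167004 m, Z 162007 m

WGS84: a = 6378137 m, e² = 0.006694380; N(φ) = a/√(1−e²sin²φ) = 6378150.960 m.
X = (N+h)·cosφ·cosλ = -1619344.217 m; Y = (N+h)·cosφ·sinλ = 6167003.542 m; Z = (N(1−e²)+h)·sinφ = 162007.180 m.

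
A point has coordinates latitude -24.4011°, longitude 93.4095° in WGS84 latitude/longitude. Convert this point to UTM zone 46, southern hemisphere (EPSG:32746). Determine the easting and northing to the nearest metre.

E 541521 m, N 7301304 m

Zone 46 central meridian λ₀ = 6×46 − 183 = 93°; Δλ = +0.4095°.
Transverse Mercator on WGS84 with k₀ = 0.9996 gives E = 541520.810 m, N = 7301303.645 m.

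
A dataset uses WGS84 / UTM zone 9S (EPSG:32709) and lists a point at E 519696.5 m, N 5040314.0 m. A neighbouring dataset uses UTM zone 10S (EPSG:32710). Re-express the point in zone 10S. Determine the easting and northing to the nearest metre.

E 45077 m, N 5024232 m

UTM 9S → geographic: φ = -44.79030027°, λ = -128.75099952°.
UTM 10S (λ₀ = -123°) forward: E = 45077.234 m, N = 5024231.949 m.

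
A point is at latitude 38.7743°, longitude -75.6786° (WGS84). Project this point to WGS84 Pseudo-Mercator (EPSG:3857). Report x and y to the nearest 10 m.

Web Mercator is spherical with R = a = 6378137 m.
x = R·λ = 6378137 × -1.320840743 = -8424503.216 m.
y = R·ln tan(π/4 + φ/2) = 6378137 × 0.735229324 = 4689393.356 m.

x -8424500 m, y 4689390 m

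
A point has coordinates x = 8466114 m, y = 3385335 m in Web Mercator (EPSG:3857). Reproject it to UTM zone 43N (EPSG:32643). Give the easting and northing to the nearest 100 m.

E 602400 m, N 3216900 m

Web Mercator inverse (R = 6378137 m) → φ = 29.07609663°, λ = 76.05239603°.
UTM 43N forward: E = 602431.198 m, N = 3216873.712 m.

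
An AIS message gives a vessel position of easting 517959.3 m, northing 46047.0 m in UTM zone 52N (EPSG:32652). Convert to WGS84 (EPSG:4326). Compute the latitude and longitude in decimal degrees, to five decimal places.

lat 0.41660°, lon 129.16140°

Zone 52N: λ₀ = 129°, k₀ = 0.9996, false easting 500000 m.
Meridian distance M = (N − FN)/k₀ = 46065.4 m.
Inverse transverse Mercator on WGS84 gives φ = 0.41659992°, λ = 129.16139972°.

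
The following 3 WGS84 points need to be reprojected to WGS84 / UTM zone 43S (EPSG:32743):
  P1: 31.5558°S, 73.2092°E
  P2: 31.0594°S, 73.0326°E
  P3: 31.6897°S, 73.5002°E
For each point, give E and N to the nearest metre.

P1: E 330026 m, N 6507408 m; P2: E 312279 m, N 6562152 m; P3: E 357854 m, N 6492980 m

UTM zone 43S: λ₀ = 75°, k₀ = 0.9996.
P1 (-31.5558°, 73.2092°) → (330026.362, 6507408.409) m.
P2 (-31.0594°, 73.0326°) → (312279.213, 6562151.816) m.
P3 (-31.6897°, 73.5002°) → (357853.527, 6492980.415) m.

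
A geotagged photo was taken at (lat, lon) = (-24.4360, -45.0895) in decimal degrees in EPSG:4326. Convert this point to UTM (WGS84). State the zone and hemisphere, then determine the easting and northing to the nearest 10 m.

Zone 23S: E 490930 m, N 7297500 m

Longitude -45.0895° lies in the 6° band [-48°, -42°), giving zone 23; latitude is south of the equator, so 23S.
Zone 23 central meridian λ₀ = 6×23 − 183 = -45°; Δλ = -0.0895°.
Transverse Mercator on WGS84 with k₀ = 0.9996 gives E = 490927.788 m, N = 7297497.885 m.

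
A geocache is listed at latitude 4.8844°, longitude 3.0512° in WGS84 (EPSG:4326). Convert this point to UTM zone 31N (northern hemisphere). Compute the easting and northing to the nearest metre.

Zone 31 central meridian λ₀ = 6×31 − 183 = 3°; Δλ = +0.0512°.
Transverse Mercator on WGS84 with k₀ = 0.9996 gives E = 505676.727 m, N = 539886.287 m.

E 505677 m, N 539886 m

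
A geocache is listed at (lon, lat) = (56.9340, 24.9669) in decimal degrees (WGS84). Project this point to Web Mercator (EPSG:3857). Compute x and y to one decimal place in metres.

x 6337863.9 m, y 2871679.6 m

Web Mercator is spherical with R = a = 6378137 m.
x = R·λ = 6378137 × 0.993685756 = 6337863.889 m.
y = R·ln tan(π/4 + φ/2) = 6378137 × 0.450237990 = 2871679.582 m.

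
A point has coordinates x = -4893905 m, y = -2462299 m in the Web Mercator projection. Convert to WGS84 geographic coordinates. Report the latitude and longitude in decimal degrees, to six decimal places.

lat -21.589403°, lon -43.962697°

R = 6378137 m. λ = x/R = -43.96269661°.
φ = 2·arctan(exp(y/R)) − 90° = 2·arctan(0.67973) − 90° = -21.58940324°.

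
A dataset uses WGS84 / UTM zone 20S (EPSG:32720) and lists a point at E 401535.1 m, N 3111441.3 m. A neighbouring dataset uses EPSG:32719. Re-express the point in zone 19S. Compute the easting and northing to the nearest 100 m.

UTM 20S → geographic: φ = -62.11620041°, λ = -64.88729915°.
UTM 19S (λ₀ = -69°) forward: E = 714487.528 m, N = 3106066.468 m.

E 714500 m, N 3106100 m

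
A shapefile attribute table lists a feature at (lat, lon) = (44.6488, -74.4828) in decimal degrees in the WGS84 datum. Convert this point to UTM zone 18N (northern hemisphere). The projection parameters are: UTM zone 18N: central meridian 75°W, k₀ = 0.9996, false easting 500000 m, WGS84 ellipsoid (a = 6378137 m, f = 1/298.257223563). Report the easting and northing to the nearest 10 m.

Zone 18 central meridian λ₀ = 6×18 − 183 = -75°; Δλ = +0.5172°.
Transverse Mercator on WGS84 with k₀ = 0.9996 gives E = 541011.530 m, N = 4944067.821 m.

E 541010 m, N 4944070 m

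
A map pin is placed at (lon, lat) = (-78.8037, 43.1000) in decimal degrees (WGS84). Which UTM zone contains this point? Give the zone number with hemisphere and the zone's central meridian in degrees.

UTM zone = ⌊(λ + 180)/6⌋ + 1; -78.8037° ∈ [-84°, -78°) → zone 17.
Hemisphere: N (φ ≥ 0).
Central meridian λ₀ = 6×17 − 183 = -81°.

Zone 17N, central meridian -81°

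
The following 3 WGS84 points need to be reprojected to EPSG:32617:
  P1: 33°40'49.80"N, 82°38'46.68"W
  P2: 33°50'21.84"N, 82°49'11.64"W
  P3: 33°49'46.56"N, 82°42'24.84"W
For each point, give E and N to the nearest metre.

UTM zone 17N: λ₀ = -81°, k₀ = 0.9996.
P1 (33.6805°, -82.6463°) → (347392.786, 3727947.425) m.
P2 (33.8394°, -82.8199°) → (331609.716, 3745838.737) m.
P3 (33.8296°, -82.7069°) → (342048.483, 3744572.703) m.

P1: E 347393 m, N 3727947 m; P2: E 331610 m, N 3745839 m; P3: E 342048 m, N 3744573 m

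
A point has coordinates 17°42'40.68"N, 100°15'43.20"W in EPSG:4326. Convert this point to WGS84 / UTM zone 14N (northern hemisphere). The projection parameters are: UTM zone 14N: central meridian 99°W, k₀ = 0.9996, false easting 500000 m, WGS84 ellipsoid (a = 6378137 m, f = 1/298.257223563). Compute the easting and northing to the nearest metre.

Zone 14 central meridian λ₀ = 6×14 − 183 = -99°; Δλ = -1.2620°.
Transverse Mercator on WGS84 with k₀ = 0.9996 gives E = 366176.783 m, N = 1958693.781 m.

E 366177 m, N 1958694 m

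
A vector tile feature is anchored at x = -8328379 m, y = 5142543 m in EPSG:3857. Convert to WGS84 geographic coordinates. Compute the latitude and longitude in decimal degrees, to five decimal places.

R = 6378137 m. λ = x/R = -74.81510148°.
φ = 2·arctan(exp(y/R)) − 90° = 2·arctan(2.23955) − 90° = 41.87680328°.

lat 41.87680°, lon -74.81510°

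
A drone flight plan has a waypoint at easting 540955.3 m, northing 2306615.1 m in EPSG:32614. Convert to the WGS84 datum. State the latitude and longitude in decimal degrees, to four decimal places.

lat 20.8592°, lon -98.6063°

Zone 14N: λ₀ = -99°, k₀ = 0.9996, false easting 500000 m.
Meridian distance M = (N − FN)/k₀ = 2307538.1 m.
Inverse transverse Mercator on WGS84 gives φ = 20.85919956°, λ = -98.60629966°.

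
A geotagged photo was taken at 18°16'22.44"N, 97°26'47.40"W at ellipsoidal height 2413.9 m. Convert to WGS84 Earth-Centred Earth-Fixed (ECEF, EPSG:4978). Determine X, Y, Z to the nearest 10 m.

X -785480 m, Y -6009680 m, Z 1987850 m

WGS84: a = 6378137 m, e² = 0.006694380; N(φ) = a/√(1−e²sin²φ) = 6380236.829 m.
X = (N+h)·cosφ·cosλ = -785481.738 m; Y = (N+h)·cosφ·sinλ = -6009683.542 m; Z = (N(1−e²)+h)·sinφ = 1987845.761 m.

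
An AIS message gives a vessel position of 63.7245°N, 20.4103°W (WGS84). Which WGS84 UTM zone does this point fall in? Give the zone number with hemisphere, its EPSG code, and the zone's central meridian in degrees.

Zone 27N (EPSG:32627), central meridian -21°

UTM zone = ⌊(λ + 180)/6⌋ + 1; -20.4103° ∈ [-24°, -18°) → zone 27.
Hemisphere: N (φ ≥ 0).
Central meridian λ₀ = 6×27 − 183 = -21°.
EPSG code: 32627.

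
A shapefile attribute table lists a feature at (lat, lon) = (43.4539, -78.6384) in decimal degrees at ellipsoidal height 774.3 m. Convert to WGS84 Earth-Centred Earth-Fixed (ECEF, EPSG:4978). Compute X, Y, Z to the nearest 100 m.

WGS84: a = 6378137 m, e² = 0.006694380; N(φ) = a/√(1−e²sin²φ) = 6388259.657 m.
X = (N+h)·cosφ·cosλ = 913683.219 m; Y = (N+h)·cosφ·sinλ = -4547090.049 m; Z = (N(1−e²)+h)·sinφ = 4364777.663 m.

X 913700 m, Y -4547100 m, Z 4364800 m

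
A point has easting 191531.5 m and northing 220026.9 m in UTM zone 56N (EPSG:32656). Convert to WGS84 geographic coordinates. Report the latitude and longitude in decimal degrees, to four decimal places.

lat 1.9883°, lon 150.2273°

Zone 56N: λ₀ = 153°, k₀ = 0.9996, false easting 500000 m.
Meridian distance M = (N − FN)/k₀ = 220114.9 m.
Inverse transverse Mercator on WGS84 gives φ = 1.98830008°, λ = 150.22730015°.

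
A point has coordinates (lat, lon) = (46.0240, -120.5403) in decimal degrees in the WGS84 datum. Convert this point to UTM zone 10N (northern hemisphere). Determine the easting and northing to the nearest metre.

E 690376 m, N 5099656 m

Zone 10 central meridian λ₀ = 6×10 − 183 = -123°; Δλ = +2.4597°.
Transverse Mercator on WGS84 with k₀ = 0.9996 gives E = 690375.884 m, N = 5099655.657 m.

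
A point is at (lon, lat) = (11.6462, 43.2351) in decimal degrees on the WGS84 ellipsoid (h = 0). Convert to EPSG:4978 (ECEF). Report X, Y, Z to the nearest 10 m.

X 4558290 m, Y 939510 m, Z 4346570 m

WGS84: a = 6378137 m, e² = 0.006694380; N(φ) = a/√(1−e²sin²φ) = 6388177.880 m.
X = (N+h)·cosφ·cosλ = 4558286.489 m; Y = (N+h)·cosφ·sinλ = 939512.885 m; Z = (N(1−e²)+h)·sinφ = 4346566.979 m.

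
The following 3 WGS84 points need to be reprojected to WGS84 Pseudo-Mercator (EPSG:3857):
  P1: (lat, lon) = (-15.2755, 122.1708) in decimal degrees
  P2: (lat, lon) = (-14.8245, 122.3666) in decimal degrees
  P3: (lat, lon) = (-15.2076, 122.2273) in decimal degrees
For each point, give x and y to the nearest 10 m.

P1: x 13599990 m, y -1720970 m; P2: x 13621790 m, y -1668980 m; P3: x 13606280 m, y -1713140 m

Web Mercator: x = R·λ, y = R·ln tan(π/4+φ/2), R = 6378137 m.
P1 (-15.2755°, 122.1708°) → (13599991.246, -1720971.121) m.
P2 (-14.8245°, 122.3666°) → (13621787.602, -1668982.657) m.
P3 (-15.2076°, 122.2273°) → (13606280.797, -1713136.970) m.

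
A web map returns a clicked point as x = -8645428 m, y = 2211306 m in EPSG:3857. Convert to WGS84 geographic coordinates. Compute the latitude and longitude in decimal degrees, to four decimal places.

R = 6378137 m. λ = x/R = -77.66320110°.
φ = 2·arctan(exp(y/R)) − 90° = 2·arctan(1.41439) − 90° = 19.47809900°.

lat 19.4781°, lon -77.6632°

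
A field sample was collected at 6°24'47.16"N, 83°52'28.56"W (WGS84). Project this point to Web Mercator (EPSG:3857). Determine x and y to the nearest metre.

Web Mercator is spherical with R = a = 6378137 m.
x = R·λ = 6378137 × -1.463887929 = -9336877.762 m.
y = R·ln tan(π/4 + φ/2) = 6378137 × 0.112164159 = 715398.373 m.

x -9336878 m, y 715398 m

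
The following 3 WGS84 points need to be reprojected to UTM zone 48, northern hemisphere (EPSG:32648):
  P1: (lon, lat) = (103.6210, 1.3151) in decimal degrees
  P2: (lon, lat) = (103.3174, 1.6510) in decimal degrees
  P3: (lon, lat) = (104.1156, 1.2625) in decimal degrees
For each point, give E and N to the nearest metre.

P1: E 346577 m, N 145401 m; P2: E 312819 m, N 182565 m; P3: E 401608 m, N 139561 m

UTM zone 48N: λ₀ = 105°, k₀ = 0.9996.
P1 (1.3151°, 103.6210°) → (346577.077, 145400.700) m.
P2 (1.6510°, 103.3174°) → (312818.910, 182564.818) m.
P3 (1.2625°, 104.1156°) → (401608.223, 139561.142) m.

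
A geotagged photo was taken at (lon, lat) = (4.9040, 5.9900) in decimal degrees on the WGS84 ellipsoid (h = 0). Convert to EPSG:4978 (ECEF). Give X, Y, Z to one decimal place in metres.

X 6320322.8 m, Y 542287.3 m, Z 661158.1 m

WGS84: a = 6378137 m, e² = 0.006694380; N(φ) = a/√(1−e²sin²φ) = 6378369.500 m.
X = (N+h)·cosφ·cosλ = 6320322.774 m; Y = (N+h)·cosφ·sinλ = 542287.287 m; Z = (N(1−e²)+h)·sinφ = 661158.142 m.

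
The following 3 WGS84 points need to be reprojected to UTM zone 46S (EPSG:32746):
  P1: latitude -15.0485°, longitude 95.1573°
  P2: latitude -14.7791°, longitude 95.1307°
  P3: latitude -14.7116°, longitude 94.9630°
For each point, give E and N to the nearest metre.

UTM zone 46S: λ₀ = 93°, k₀ = 0.9996.
P1 (-15.0485°, 95.1573°) → (731921.238, 8335175.679) m.
P2 (-14.7791°, 95.1307°) → (729345.925, 8365018.100) m.
P3 (-14.7116°, 94.9630°) → (711353.613, 8372652.205) m.

P1: E 731921 m, N 8335176 m; P2: E 729346 m, N 8365018 m; P3: E 711354 m, N 8372652 m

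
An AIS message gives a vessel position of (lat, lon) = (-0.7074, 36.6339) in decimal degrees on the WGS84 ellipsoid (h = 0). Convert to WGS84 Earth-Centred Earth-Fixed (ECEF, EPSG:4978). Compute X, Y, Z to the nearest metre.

WGS84: a = 6378137 m, e² = 0.006694380; N(φ) = a/√(1−e²sin²φ) = 6378140.254 m.
X = (N+h)·cosφ·cosλ = 5117841.472 m; Y = (N+h)·cosφ·sinλ = 3805544.761 m; Z = (N(1−e²)+h)·sinφ = -78218.295 m.

X 5117841 m, Y 3805545 m, Z -78218 m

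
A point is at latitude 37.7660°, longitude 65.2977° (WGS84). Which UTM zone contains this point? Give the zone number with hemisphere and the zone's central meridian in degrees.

Zone 41N, central meridian 63°

UTM zone = ⌊(λ + 180)/6⌋ + 1; 65.2977° ∈ [60°, 66°) → zone 41.
Hemisphere: N (φ ≥ 0).
Central meridian λ₀ = 6×41 − 183 = 63°.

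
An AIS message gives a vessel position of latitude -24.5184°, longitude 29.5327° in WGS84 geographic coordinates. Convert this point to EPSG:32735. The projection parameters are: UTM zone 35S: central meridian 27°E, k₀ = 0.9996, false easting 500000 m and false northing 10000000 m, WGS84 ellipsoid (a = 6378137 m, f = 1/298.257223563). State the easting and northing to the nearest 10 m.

E 756620 m, N 7286020 m

Zone 35 central meridian λ₀ = 6×35 − 183 = 27°; Δλ = +2.5327°.
Transverse Mercator on WGS84 with k₀ = 0.9996 gives E = 756616.390 m, N = 7286022.701 m.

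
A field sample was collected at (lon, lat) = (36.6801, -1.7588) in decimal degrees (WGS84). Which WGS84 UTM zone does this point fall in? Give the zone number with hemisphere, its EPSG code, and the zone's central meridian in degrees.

Zone 37S (EPSG:32737), central meridian 39°

UTM zone = ⌊(λ + 180)/6⌋ + 1; 36.6801° ∈ [36°, 42°) → zone 37.
Hemisphere: S (φ < 0).
Central meridian λ₀ = 6×37 − 183 = 39°.
EPSG code: 32737.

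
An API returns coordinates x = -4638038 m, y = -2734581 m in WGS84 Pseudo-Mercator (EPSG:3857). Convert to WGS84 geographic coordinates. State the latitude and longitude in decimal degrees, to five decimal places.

R = 6378137 m. λ = x/R = -41.66420424°.
φ = 2·arctan(exp(y/R)) − 90° = 2·arctan(0.65133) − 90° = -23.84540238°.

lat -23.84540°, lon -41.66420°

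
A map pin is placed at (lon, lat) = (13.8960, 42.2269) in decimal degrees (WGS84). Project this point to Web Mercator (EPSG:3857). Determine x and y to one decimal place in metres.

Web Mercator is spherical with R = a = 6378137 m.
x = R·λ = 6378137 × 0.242530953 = 1546895.644 m.
y = R·ln tan(π/4 + φ/2) = 6378137 × 0.814505677 = 5195028.794 m.

x 1546895.6 m, y 5195028.8 m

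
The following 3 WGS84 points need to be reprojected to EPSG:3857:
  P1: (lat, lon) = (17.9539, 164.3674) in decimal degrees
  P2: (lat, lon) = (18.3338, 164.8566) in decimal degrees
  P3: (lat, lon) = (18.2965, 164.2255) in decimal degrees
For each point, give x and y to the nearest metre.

P1: x 18297295 m, y 2032153 m; P2: x 18351753 m, y 2076656 m; P3: x 18281499 m, y 2072283 m

Web Mercator: x = R·λ, y = R·ln tan(π/4+φ/2), R = 6378137 m.
P1 (17.9539°, 164.3674°) → (18297295.271, 2032153.326) m.
P2 (18.3338°, 164.8566°) → (18351752.766, 2076656.495) m.
P3 (18.2965°, 164.2255°) → (18281499.035, 2072282.713) m.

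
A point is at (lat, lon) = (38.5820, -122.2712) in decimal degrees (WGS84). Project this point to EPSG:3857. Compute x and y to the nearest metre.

Web Mercator is spherical with R = a = 6378137 m.
x = R·λ = 6378137 × -2.134035020 = -13611167.723 m.
y = R·ln tan(π/4 + φ/2) = 6378137 × 0.730930098 = 4661972.302 m.

x -13611168 m, y 4661972 m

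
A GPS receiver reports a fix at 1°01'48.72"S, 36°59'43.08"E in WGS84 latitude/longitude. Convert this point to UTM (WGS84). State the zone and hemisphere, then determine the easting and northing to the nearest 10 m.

Zone 37S: E 276920 m, N 9886060 m

Longitude 36.9953° lies in the 6° band [36°, 42°), giving zone 37; latitude is south of the equator, so 37S.
Zone 37 central meridian λ₀ = 6×37 − 183 = 39°; Δλ = -2.0047°.
Transverse Mercator on WGS84 with k₀ = 0.9996 gives E = 276917.100 m, N = 9886061.634 m.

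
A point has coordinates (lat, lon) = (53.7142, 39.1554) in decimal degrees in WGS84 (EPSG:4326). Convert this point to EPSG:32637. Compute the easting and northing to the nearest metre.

Zone 37 central meridian λ₀ = 6×37 − 183 = 39°; Δλ = +0.1554°.
Transverse Mercator on WGS84 with k₀ = 0.9996 gives E = 510256.040 m, N = 5951735.389 m.

E 510256 m, N 5951735 m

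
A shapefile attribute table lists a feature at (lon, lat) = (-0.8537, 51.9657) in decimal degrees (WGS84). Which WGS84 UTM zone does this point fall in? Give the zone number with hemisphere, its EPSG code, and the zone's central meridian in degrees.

Zone 30N (EPSG:32630), central meridian -3°

UTM zone = ⌊(λ + 180)/6⌋ + 1; -0.8537° ∈ [-6°, 0°) → zone 30.
Hemisphere: N (φ ≥ 0).
Central meridian λ₀ = 6×30 − 183 = -3°.
EPSG code: 32630.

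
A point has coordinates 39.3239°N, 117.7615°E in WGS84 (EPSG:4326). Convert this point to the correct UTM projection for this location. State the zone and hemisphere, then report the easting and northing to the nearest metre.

Longitude 117.7615° lies in the 6° band [114°, 120°), giving zone 50; latitude is north of the equator, so 50N.
Zone 50 central meridian λ₀ = 6×50 − 183 = 117°; Δλ = +0.7615°.
Transverse Mercator on WGS84 with k₀ = 0.9996 gives E = 565638.314 m, N = 4352997.539 m.

Zone 50N: E 565638 m, N 4352998 m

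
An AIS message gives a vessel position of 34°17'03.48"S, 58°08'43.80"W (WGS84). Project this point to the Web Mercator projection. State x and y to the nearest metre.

Web Mercator is spherical with R = a = 6378137 m.
x = R·λ = 6378137 × -1.014830420 = -6472727.452 m.
y = R·ln tan(π/4 + φ/2) = 6378137 × -0.637653402 = -4067040.753 m.

x -6472727 m, y -4067041 m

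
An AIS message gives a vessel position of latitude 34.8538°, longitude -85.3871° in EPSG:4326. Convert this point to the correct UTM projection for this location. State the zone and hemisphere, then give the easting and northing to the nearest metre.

Zone 16N: E 647448 m, N 3858016 m

Longitude -85.3871° lies in the 6° band [-90°, -84°), giving zone 16; latitude is north of the equator, so 16N.
Zone 16 central meridian λ₀ = 6×16 − 183 = -87°; Δλ = +1.6129°.
Transverse Mercator on WGS84 with k₀ = 0.9996 gives E = 647447.907 m, N = 3858016.457 m.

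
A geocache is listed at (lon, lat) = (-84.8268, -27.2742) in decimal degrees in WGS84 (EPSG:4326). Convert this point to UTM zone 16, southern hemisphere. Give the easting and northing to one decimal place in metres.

Zone 16 central meridian λ₀ = 6×16 − 183 = -87°; Δλ = +2.1732°.
Transverse Mercator on WGS84 with k₀ = 0.9996 gives E = 715119.1504 m, N = 6981323.896 m.

E 715119.2 m, N 6981323.9 m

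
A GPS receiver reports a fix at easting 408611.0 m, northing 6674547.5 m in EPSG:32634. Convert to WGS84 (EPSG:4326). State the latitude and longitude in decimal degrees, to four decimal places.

lat 60.1975°, lon 19.3516°

Zone 34N: λ₀ = 21°, k₀ = 0.9996, false easting 500000 m.
Meridian distance M = (N − FN)/k₀ = 6677218.4 m.
Inverse transverse Mercator on WGS84 gives φ = 60.19749975°, λ = 19.35159968°.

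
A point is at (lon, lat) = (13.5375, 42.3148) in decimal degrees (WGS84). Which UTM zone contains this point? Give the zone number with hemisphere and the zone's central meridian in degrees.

Zone 33N, central meridian 15°

UTM zone = ⌊(λ + 180)/6⌋ + 1; 13.5375° ∈ [12°, 18°) → zone 33.
Hemisphere: N (φ ≥ 0).
Central meridian λ₀ = 6×33 − 183 = 15°.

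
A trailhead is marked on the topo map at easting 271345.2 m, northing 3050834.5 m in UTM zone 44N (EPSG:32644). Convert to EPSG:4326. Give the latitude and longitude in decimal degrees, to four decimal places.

lat 27.5621°, lon 78.6841°

Zone 44N: λ₀ = 81°, k₀ = 0.9996, false easting 500000 m.
Meridian distance M = (N − FN)/k₀ = 3052055.3 m.
Inverse transverse Mercator on WGS84 gives φ = 27.56210018°, λ = 78.68410033°.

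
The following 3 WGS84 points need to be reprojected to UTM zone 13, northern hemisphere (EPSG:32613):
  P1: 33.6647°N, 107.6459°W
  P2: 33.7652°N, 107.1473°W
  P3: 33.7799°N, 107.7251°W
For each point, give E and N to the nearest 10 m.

P1: E 254670 m, N 3728120 m; P2: E 301140 m, N 3738190 m; P3: E 247660 m, N 3741090 m

UTM zone 13N: λ₀ = -105°, k₀ = 0.9996.
P1 (33.6647°, -107.6459°) → (254667.149, 3728121.056) m.
P2 (33.7652°, -107.1473°) → (301139.633, 3738193.993) m.
P3 (33.7799°, -107.7251°) → (247659.119, 3741090.209) m.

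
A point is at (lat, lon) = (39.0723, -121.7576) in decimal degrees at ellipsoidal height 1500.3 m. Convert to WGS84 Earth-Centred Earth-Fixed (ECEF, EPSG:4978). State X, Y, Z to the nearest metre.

X -2610284 m, Y -4216922 m, Z 3999497 m

WGS84: a = 6378137 m, e² = 0.006694380; N(φ) = a/√(1−e²sin²φ) = 6386635.395 m.
X = (N+h)·cosφ·cosλ = -2610284.150 m; Y = (N+h)·cosφ·sinλ = -4216922.035 m; Z = (N(1−e²)+h)·sinφ = 3999497.212 m.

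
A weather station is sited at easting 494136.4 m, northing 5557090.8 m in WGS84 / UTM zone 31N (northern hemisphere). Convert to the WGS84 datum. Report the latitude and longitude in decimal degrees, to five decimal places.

lat 50.16600°, lon 2.91790°

Zone 31N: λ₀ = 3°, k₀ = 0.9996, false easting 500000 m.
Meridian distance M = (N − FN)/k₀ = 5559314.5 m.
Inverse transverse Mercator on WGS84 gives φ = 50.16599970°, λ = 2.91789975°.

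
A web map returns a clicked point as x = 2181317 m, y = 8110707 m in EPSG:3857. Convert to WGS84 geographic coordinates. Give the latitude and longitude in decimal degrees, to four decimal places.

R = 6378137 m. λ = x/R = 19.59510401°.
φ = 2·arctan(exp(y/R)) − 90° = 2·arctan(3.56670) − 90° = 58.67610199°.

lat 58.6761°, lon 19.5951°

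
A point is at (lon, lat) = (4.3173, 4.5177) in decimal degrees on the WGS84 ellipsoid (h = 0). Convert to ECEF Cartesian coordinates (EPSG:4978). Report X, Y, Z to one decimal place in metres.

X 6340410.0 m, Y 478663.1 m, Z 499034.3 m

WGS84: a = 6378137 m, e² = 0.006694380; N(φ) = a/√(1−e²sin²φ) = 6378269.458 m.
X = (N+h)·cosφ·cosλ = 6340410.048 m; Y = (N+h)·cosφ·sinλ = 478663.129 m; Z = (N(1−e²)+h)·sinφ = 499034.312 m.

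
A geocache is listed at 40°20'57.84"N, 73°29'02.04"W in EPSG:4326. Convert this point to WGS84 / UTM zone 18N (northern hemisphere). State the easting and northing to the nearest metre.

Zone 18 central meridian λ₀ = 6×18 − 183 = -75°; Δλ = +1.5161°.
Transverse Mercator on WGS84 with k₀ = 0.9996 gives E = 628754.289 m, N = 4467641.428 m.

E 628754 m, N 4467641 m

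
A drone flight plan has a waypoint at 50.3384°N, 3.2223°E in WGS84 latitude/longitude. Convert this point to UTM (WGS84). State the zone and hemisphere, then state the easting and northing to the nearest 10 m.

Zone 31N: E 515820 m, N 5576280 m

Longitude 3.2223° lies in the 6° band [0°, 6°), giving zone 31; latitude is north of the equator, so 31N.
Zone 31 central meridian λ₀ = 6×31 − 183 = 3°; Δλ = +0.2223°.
Transverse Mercator on WGS84 with k₀ = 0.9996 gives E = 515819.477 m, N = 5576280.290 m.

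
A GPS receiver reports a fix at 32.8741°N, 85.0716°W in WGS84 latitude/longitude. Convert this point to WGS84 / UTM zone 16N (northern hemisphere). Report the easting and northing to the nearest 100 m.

Zone 16 central meridian λ₀ = 6×16 − 183 = -87°; Δλ = +1.9284°.
Transverse Mercator on WGS84 with k₀ = 0.9996 gives E = 680412.608 m, N = 3638978.139 m.

E 680400 m, N 3639000 m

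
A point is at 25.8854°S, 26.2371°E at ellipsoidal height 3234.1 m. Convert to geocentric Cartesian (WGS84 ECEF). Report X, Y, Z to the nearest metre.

X 5152914 m, Y 2539694 m, Z -2769057 m

WGS84: a = 6378137 m, e² = 0.006694380; N(φ) = a/√(1−e²sin²φ) = 6382209.892 m.
X = (N+h)·cosφ·cosλ = 5152914.229 m; Y = (N+h)·cosφ·sinλ = 2539693.934 m; Z = (N(1−e²)+h)·sinφ = -2769057.035 m.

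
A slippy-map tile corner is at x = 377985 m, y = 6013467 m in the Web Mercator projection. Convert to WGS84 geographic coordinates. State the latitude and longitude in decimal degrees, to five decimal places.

lat 47.43560°, lon 3.39550°

R = 6378137 m. λ = x/R = 3.39549703°.
φ = 2·arctan(exp(y/R)) − 90° = 2·arctan(2.56722) − 90° = 47.43559882°.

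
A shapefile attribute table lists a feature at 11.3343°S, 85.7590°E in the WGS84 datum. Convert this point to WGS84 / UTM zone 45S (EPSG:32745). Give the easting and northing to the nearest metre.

Zone 45 central meridian λ₀ = 6×45 − 183 = 87°; Δλ = -1.2410°.
Transverse Mercator on WGS84 with k₀ = 0.9996 gives E = 364573.613 m, N = 8746768.174 m.

E 364574 m, N 8746768 m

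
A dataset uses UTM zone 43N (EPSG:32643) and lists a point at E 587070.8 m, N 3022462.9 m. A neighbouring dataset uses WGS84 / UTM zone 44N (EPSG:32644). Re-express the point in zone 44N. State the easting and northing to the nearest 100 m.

E -6900 m, N 3032600 m

UTM 43N → geographic: φ = 27.32250030°, λ = 75.88009993°.
UTM 44N (λ₀ = 81°) forward: E = -6907.658 m, N = 3032569.603 m.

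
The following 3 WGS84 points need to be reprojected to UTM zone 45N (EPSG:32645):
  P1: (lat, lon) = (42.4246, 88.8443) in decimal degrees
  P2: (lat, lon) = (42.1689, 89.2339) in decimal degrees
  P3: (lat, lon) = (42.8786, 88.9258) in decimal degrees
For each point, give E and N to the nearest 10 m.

P1: E 651720 m, N 4698570 m; P2: E 684520 m, N 4670940 m; P3: E 657280 m, N 4749130 m

UTM zone 45N: λ₀ = 87°, k₀ = 0.9996.
P1 (42.4246°, 88.8443°) → (651723.336, 4698568.492) m.
P2 (42.1689°, 89.2339°) → (684520.939, 4670944.745) m.
P3 (42.8786°, 88.9258°) → (657279.703, 4749132.593) m.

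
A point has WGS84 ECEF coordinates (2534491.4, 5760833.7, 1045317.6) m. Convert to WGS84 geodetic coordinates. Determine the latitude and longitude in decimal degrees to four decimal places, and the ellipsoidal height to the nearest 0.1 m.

λ = atan2(Y, X) = 66.25280057°; p = √(X²+Y²) = 6293715.2 m.
Bowring's method on WGS84 (a = 6378137 m, b = 6356752.314 m) gives φ = 9.49250040°, h = 2372.531 m.

lat 9.4925°, lon 66.2528°, h 2372.5 m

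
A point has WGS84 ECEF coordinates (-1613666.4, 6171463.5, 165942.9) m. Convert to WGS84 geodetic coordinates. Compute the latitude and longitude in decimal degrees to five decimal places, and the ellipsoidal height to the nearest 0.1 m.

λ = atan2(Y, X) = 104.65319989°; p = √(X²+Y²) = 6378940.4 m.
Bowring's method on WGS84 (a = 6378137 m, b = 6356752.314 m) gives φ = 1.50020028°, h = 2976.032 m.

lat 1.50020°, lon 104.65320°, h 2976.0 m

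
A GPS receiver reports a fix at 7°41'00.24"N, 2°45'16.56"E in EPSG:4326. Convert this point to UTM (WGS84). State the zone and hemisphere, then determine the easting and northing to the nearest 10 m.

Longitude 2.7546° lies in the 6° band [0°, 6°), giving zone 31; latitude is north of the equator, so 31N.
Zone 31 central meridian λ₀ = 6×31 − 183 = 3°; Δλ = -0.2454°.
Transverse Mercator on WGS84 with k₀ = 0.9996 gives E = 472936.586 m, N = 849305.244 m.

Zone 31N: E 472940 m, N 849310 m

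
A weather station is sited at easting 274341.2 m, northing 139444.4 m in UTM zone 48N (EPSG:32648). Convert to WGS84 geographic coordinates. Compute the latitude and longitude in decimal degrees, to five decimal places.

Zone 48N: λ₀ = 105°, k₀ = 0.9996, false easting 500000 m.
Meridian distance M = (N − FN)/k₀ = 139500.2 m.
Inverse transverse Mercator on WGS84 gives φ = 1.26079992°, λ = 102.97199956°.

lat 1.26080°, lon 102.97200°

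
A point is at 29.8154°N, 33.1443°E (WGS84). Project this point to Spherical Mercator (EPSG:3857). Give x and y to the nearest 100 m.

Web Mercator is spherical with R = a = 6378137 m.
x = R·λ = 6378137 × 0.578477163 = 3689606.599 m.
y = R·ln tan(π/4 + φ/2) = 6378137 × 0.545589290 = 3479843.236 m.

x 3689600 m, y 3479800 m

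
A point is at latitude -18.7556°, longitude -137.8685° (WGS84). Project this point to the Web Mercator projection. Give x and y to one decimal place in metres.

Web Mercator is spherical with R = a = 6378137 m.
x = R·λ = 6378137 × -2.406259260 = -15347451.216 m.
y = R·ln tan(π/4 + φ/2) = 6378137 × -0.333354834 = -2126182.799 m.

x -15347451.2 m, y -2126182.8 m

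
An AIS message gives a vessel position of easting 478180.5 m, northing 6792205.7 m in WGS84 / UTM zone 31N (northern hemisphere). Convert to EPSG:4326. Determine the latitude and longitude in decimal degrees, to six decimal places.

Zone 31N: λ₀ = 3°, k₀ = 0.9996, false easting 500000 m.
Meridian distance M = (N − FN)/k₀ = 6794923.7 m.
Inverse transverse Mercator on WGS84 gives φ = 61.26350025°, λ = 2.59320051°.

lat 61.263500°, lon 2.593201°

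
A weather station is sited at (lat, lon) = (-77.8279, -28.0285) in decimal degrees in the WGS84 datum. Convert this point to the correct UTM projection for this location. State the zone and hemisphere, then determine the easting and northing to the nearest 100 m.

Longitude -28.0285° lies in the 6° band [-30°, -24°), giving zone 26; latitude is south of the equator, so 26S.
Zone 26 central meridian λ₀ = 6×26 − 183 = -27°; Δλ = -1.0285°.
Transverse Mercator on WGS84 with k₀ = 0.9996 gives E = 475792.765 m, N = 1360624.356 m.

Zone 26S: E 475800 m, N 1360600 m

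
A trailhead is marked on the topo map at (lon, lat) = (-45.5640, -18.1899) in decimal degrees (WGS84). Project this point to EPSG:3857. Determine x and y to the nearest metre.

Web Mercator is spherical with R = a = 6378137 m.
x = R·λ = 6378137 × -0.795241820 = -5072161.279 m.
y = R·ln tan(π/4 + φ/2) = 6378137 × -0.322945089 = -2059788.023 m.

x -5072161 m, y -2059788 m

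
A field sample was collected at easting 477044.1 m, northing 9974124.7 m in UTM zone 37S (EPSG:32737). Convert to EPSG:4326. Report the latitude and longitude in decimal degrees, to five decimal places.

lat -0.23410°, lon 38.79370°

Zone 37S: λ₀ = 39°, k₀ = 0.9996, false easting 500000 m, false northing 10000000 m.
Meridian distance M = (N − FN)/k₀ = -25885.7 m.
Inverse transverse Mercator on WGS84 gives φ = -0.23410042°, λ = 38.79369986°.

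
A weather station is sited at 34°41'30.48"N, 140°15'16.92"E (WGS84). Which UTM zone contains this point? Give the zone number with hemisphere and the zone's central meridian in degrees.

UTM zone = ⌊(λ + 180)/6⌋ + 1; 140.2547° ∈ [138°, 144°) → zone 54.
Hemisphere: N (φ ≥ 0).
Central meridian λ₀ = 6×54 − 183 = 141°.

Zone 54N, central meridian 141°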